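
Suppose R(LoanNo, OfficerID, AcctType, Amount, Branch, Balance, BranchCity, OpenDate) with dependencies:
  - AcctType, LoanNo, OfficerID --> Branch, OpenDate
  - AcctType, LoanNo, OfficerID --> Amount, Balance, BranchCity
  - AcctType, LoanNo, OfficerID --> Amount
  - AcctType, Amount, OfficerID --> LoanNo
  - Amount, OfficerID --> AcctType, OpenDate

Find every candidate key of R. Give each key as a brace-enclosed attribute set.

{AcctType, LoanNo, OfficerID}, {Amount, OfficerID}

{OfficerID} never appears on the right of any FD, so every key must include it.
{Amount, OfficerID}⁺ = {AcctType, Amount, Balance, Branch, BranchCity, LoanNo, OfficerID, OpenDate} — all of the relation — so {Amount, OfficerID} is a candidate key.
{AcctType, LoanNo, OfficerID}⁺ = {AcctType, Amount, Balance, Branch, BranchCity, LoanNo, OfficerID, OpenDate} — all of the relation — so {AcctType, LoanNo, OfficerID} is a candidate key.
Any other superkey properly contains one of these, so there are no further candidate keys.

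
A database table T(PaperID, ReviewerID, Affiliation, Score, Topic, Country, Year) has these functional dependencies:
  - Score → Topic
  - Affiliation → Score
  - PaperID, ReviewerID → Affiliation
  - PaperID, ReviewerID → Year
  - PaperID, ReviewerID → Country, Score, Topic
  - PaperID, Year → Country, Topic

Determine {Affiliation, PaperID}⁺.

Start with {Affiliation, PaperID}.
Affiliation → Score applies; add {Score} → now {Affiliation, PaperID, Score}.
Score → Topic applies; add {Topic} → now {Affiliation, PaperID, Score, Topic}.
No further FD applies.

{Affiliation, PaperID, Score, Topic}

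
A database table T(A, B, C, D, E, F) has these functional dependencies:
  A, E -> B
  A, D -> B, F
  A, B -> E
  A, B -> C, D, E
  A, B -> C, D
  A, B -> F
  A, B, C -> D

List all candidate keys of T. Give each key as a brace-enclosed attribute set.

No FD produces {A}, so it must be in every candidate key.
{A, B} is a candidate key since {A, B}⁺ = {A, B, C, D, E, F} covers every attribute.
{A, D} is a candidate key since {A, D}⁺ = {A, B, C, D, E, F} covers every attribute.
{A, E} is a candidate key since {A, E}⁺ = {A, B, C, D, E, F} covers every attribute.
These are minimal and exhaustive — every other superkey contains one of them.

{A, B}, {A, D}, {A, E}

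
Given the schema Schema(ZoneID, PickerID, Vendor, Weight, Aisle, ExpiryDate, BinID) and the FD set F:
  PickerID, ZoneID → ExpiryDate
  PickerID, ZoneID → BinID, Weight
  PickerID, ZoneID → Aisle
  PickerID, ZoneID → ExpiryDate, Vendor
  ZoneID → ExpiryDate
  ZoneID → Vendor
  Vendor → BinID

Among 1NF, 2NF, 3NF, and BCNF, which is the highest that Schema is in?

1NF

Candidate key: {PickerID, ZoneID}. Prime attributes: {PickerID, ZoneID}.
For ZoneID → ExpiryDate we have {ZoneID}⁺ = {BinID, ExpiryDate, Vendor, ZoneID}; {ZoneID} is not a superkey, so BCNF fails.
ZoneID → ExpiryDate determines the non-prime attribute {ExpiryDate} from a non-superkey — 3NF is violated.
Since {ZoneID} ⊂ {PickerID, ZoneID} and {ZoneID}⁺ ⊇ {BinID, ExpiryDate, Vendor} with {BinID, ExpiryDate, Vendor} non-prime, there is a partial dependency; 2NF fails.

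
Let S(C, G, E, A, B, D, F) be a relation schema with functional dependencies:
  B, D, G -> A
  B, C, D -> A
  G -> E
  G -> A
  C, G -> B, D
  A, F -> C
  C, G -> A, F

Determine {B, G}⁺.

{A, B, E, G}

Start with {B, G}.
G -> E applies; add {E} → now {B, E, G}.
G -> A applies; add {A} → now {A, B, E, G}.
No further FD applies.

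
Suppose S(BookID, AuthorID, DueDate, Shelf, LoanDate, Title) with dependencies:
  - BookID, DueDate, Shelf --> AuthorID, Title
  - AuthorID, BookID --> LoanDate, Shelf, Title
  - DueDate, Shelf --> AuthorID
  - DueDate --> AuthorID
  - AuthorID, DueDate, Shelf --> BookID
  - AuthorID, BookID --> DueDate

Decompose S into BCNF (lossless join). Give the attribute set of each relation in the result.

{AuthorID, DueDate}; {BookID, DueDate, LoanDate, Shelf, Title}

Candidate keys of the original relation: {AuthorID, BookID}, {BookID, DueDate}, {DueDate, Shelf}.
In {AuthorID, BookID, DueDate, LoanDate, Shelf, Title}, {DueDate} is not a superkey ({DueDate}⁺ restricted to this set is {AuthorID, DueDate}), so split on DueDate --> AuthorID into {AuthorID, DueDate} and {BookID, DueDate, LoanDate, Shelf, Title}.
{AuthorID, DueDate}: every determinant is a superkey — BCNF.
{BookID, DueDate, LoanDate, Shelf, Title}: every determinant is a superkey — BCNF.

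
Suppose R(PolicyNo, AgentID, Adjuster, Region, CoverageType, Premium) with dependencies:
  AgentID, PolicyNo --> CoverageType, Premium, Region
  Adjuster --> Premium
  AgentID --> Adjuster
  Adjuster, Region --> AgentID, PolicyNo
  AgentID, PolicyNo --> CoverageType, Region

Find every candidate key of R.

{Adjuster, Region}, {AgentID, PolicyNo}, {AgentID, Region}

{Adjuster, Region} is a candidate key since {Adjuster, Region}⁺ = {Adjuster, AgentID, CoverageType, PolicyNo, Premium, Region} covers every attribute.
{AgentID, PolicyNo} is a candidate key since {AgentID, PolicyNo}⁺ = {Adjuster, AgentID, CoverageType, PolicyNo, Premium, Region} covers every attribute.
{AgentID, Region} is a candidate key since {AgentID, Region}⁺ = {Adjuster, AgentID, CoverageType, PolicyNo, Premium, Region} covers every attribute.
These are minimal and exhaustive — every other superkey contains one of them.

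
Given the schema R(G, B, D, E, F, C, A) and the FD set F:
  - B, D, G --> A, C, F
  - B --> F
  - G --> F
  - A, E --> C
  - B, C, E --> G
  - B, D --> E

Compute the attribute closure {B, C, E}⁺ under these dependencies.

Start with {B, C, E}.
B --> F applies; add {F} → now {B, C, E, F}.
B, C, E --> G applies; add {G} → now {B, C, E, F, G}.
No further FD applies.

{B, C, E, F, G}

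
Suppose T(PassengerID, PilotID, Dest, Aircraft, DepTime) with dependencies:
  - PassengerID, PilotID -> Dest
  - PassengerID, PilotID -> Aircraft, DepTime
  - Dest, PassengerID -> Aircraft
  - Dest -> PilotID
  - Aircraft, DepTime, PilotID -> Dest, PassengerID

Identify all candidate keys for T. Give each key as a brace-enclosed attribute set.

{Dest, PassengerID}⁺ = {Aircraft, DepTime, Dest, PassengerID, PilotID} — all of the relation — so {Dest, PassengerID} is a candidate key.
{PassengerID, PilotID}⁺ = {Aircraft, DepTime, Dest, PassengerID, PilotID} — all of the relation — so {PassengerID, PilotID} is a candidate key.
{Aircraft, DepTime, Dest}⁺ = {Aircraft, DepTime, Dest, PassengerID, PilotID} — all of the relation — so {Aircraft, DepTime, Dest} is a candidate key.
{Aircraft, DepTime, PilotID}⁺ = {Aircraft, DepTime, Dest, PassengerID, PilotID} — all of the relation — so {Aircraft, DepTime, PilotID} is a candidate key.
Any other superkey properly contains one of these, so there are no further candidate keys.

{Aircraft, DepTime, Dest}, {Aircraft, DepTime, PilotID}, {Dest, PassengerID}, {PassengerID, PilotID}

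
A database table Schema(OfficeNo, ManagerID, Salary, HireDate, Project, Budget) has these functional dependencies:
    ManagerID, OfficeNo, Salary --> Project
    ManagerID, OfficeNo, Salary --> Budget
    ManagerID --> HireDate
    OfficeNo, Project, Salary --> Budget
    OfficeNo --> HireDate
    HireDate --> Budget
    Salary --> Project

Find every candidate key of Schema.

No FD produces {ManagerID, OfficeNo, Salary}, so they must be in every candidate key.
{ManagerID, OfficeNo, Salary}⁺ = {Budget, HireDate, ManagerID, OfficeNo, Project, Salary}, which is every attribute, so {ManagerID, OfficeNo, Salary} is a candidate key.
No other minimal set has full closure, so this is the only candidate key.

{ManagerID, OfficeNo, Salary}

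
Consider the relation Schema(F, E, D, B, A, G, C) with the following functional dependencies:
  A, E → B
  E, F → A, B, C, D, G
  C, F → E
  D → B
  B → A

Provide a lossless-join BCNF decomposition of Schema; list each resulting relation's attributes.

{A, B}; {A, D}; {B, E}; {C, D, E, F, G}

Candidate keys of the original relation: {C, F}, {E, F}.
In {A, B, C, D, E, F, G}, {A, E} is not a superkey ({A, E}⁺ restricted to this set is {A, B, E}), so split on A, E → B into {A, B, E} and {A, C, D, E, F, G}.
In {A, B, E}, {B} is not a superkey ({B}⁺ restricted to this set is {A, B}), so split on B → A into {A, B} and {B, E}.
{A, B} is in BCNF.
{B, E} is in BCNF.
In {A, C, D, E, F, G}, {D} is not a superkey ({D}⁺ restricted to this set is {A, D}), so split on D → A into {A, D} and {C, D, E, F, G}.
{A, D} is in BCNF.
{C, D, E, F, G} is in BCNF.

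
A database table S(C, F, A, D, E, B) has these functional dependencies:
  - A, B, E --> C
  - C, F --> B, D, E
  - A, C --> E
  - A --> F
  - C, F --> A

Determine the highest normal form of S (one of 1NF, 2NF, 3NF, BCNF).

3NF

Candidate keys: {A, B, E}, {A, C}, {C, F}. Prime attributes: {A, B, C, E, F}.
A --> F: {A}⁺ = {A, F}, which is not all of the attributes, so the left side is not a superkey — BCNF is violated.
Since {F} ⊆ prime attributes and every other non-superkey FD also has a prime right side, the schema is in 3NF.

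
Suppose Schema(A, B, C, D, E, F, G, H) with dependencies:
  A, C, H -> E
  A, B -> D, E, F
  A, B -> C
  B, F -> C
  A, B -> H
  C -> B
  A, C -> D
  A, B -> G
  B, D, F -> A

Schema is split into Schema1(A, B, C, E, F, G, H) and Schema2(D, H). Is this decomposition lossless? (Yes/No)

No

Schema1 ∩ Schema2 = {H}; its closure under F is {H}.
Neither Schema1 nor Schema2 is contained in that closure, so the decomposition is lossy.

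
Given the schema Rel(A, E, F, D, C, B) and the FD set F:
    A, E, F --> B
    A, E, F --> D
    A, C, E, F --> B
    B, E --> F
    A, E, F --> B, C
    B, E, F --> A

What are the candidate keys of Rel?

{E} never appears on the right of any FD, so every key must include it.
{B, E} is a candidate key since {B, E}⁺ = {A, B, C, D, E, F} covers every attribute.
{A, E, F} is a candidate key since {A, E, F}⁺ = {A, B, C, D, E, F} covers every attribute.
Any other superkey properly contains one of these, so there are no further candidate keys.

{A, E, F}, {B, E}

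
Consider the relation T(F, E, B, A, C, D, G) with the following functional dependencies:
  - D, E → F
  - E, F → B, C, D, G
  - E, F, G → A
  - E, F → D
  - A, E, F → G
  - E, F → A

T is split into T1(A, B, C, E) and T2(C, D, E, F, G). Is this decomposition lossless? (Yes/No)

No

T1 ∩ T2 = {C, E}; its closure under F is {C, E}.
T1 ⊄ {C, E} and T2 ⊄ {C, E}, so the split is lossy.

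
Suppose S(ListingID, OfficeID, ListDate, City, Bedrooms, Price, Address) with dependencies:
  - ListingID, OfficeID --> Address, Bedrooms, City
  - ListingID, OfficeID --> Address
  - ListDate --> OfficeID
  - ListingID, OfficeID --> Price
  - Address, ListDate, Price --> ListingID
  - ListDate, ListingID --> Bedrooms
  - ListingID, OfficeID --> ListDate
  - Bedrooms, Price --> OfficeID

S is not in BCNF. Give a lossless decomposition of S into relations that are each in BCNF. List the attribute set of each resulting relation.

{Address, Bedrooms, City, ListDate, ListingID, Price}; {ListDate, OfficeID}

Candidate keys of the original relation: {Address, ListDate, Price}, {Bedrooms, ListingID, Price}, {ListDate, ListingID}, {ListingID, OfficeID}.
{Address, Bedrooms, City, ListDate, ListingID, OfficeID, Price}: {ListDate} determines {ListDate, OfficeID} here but is not a superkey — split on ListDate --> OfficeID, giving {ListDate, OfficeID} and {Address, Bedrooms, City, ListDate, ListingID, Price}.
{ListDate, OfficeID} has no BCNF violation.
{Address, Bedrooms, City, ListDate, ListingID, Price} has no BCNF violation.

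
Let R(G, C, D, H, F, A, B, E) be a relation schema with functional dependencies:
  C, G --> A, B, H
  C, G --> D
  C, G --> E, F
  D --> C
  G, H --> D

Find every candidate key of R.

No FD produces {G}, so it must be in every candidate key.
{C, G} is a candidate key since {C, G}⁺ = {A, B, C, D, E, F, G, H} covers every attribute.
{D, G} is a candidate key since {D, G}⁺ = {A, B, C, D, E, F, G, H} covers every attribute.
{G, H} is a candidate key since {G, H}⁺ = {A, B, C, D, E, F, G, H} covers every attribute.
Any other superkey properly contains one of these, so there are no further candidate keys.

{C, G}, {D, G}, {G, H}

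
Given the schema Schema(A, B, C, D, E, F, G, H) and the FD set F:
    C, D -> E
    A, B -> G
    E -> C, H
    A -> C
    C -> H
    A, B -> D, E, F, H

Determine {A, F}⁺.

Start with {A, F}.
A -> C applies; add {C} → now {A, C, F}.
C -> H applies; add {H} → now {A, C, F, H}.
No further FD applies.

{A, C, F, H}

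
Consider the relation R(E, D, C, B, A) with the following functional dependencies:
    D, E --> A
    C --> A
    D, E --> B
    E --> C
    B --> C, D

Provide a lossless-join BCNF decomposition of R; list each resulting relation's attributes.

Candidate keys of the original relation: {B, E}, {D, E}.
In {A, B, C, D, E}, {C} is not a superkey ({C}⁺ restricted to this set is {A, C}), so split on C --> A into {A, C} and {B, C, D, E}.
{A, C}: every determinant is a superkey — BCNF.
In {B, C, D, E}, {E} is not a superkey ({E}⁺ restricted to this set is {C, E}), so split on E --> C into {C, E} and {B, D, E}.
{C, E}: every determinant is a superkey — BCNF.
In {B, D, E}, {B} is not a superkey ({B}⁺ restricted to this set is {B, D}), so split on B --> D into {B, D} and {B, E}.
{B, D}: every determinant is a superkey — BCNF.
{B, E}: every determinant is a superkey — BCNF.

{A, C}; {B, D}; {B, E}; {C, E}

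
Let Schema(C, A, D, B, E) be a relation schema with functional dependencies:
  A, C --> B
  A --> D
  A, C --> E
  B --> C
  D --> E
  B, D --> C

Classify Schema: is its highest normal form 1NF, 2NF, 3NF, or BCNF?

Candidate keys: {A, B}, {A, C}. Prime attributes: {A, B, C}.
A --> D breaks BCNF: {A}⁺ = {A, D, E}, so {A} is not a superkey.
A --> D determines the non-prime attribute {D} from a non-superkey — 3NF is violated.
{A} is a proper subset of the key {A, B}, and {A}⁺ contains the non-prime attributes {D, E} — a partial dependency, so 2NF is violated.

1NF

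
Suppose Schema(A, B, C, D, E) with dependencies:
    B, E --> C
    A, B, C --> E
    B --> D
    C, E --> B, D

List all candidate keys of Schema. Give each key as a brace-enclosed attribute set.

Attributes never on any right-hand side: {A} — every candidate key must contain it.
{A, B, C} is a candidate key since {A, B, C}⁺ = {A, B, C, D, E} covers every attribute.
{A, B, E} is a candidate key since {A, B, E}⁺ = {A, B, C, D, E} covers every attribute.
{A, C, E} is a candidate key since {A, C, E}⁺ = {A, B, C, D, E} covers every attribute.
These are minimal and exhaustive — every other superkey contains one of them.

{A, B, C}, {A, B, E}, {A, C, E}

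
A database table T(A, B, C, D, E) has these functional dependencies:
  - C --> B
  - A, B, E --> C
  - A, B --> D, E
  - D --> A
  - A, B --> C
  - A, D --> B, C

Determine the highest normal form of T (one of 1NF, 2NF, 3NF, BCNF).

Candidate keys: {A, B}, {A, C}, {D}. Prime attributes: {A, B, C, D}.
C --> B breaks BCNF: {C}⁺ = {B, C}, so {C} is not a superkey.
But every attribute on its right side ({B}) is prime, and the same holds for every other non-superkey FD, so 3NF still holds.

3NF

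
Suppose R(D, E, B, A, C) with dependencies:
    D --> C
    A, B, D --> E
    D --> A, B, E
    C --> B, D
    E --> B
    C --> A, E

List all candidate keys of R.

{C} is a candidate key since {C}⁺ = {A, B, C, D, E} covers every attribute.
{D} is a candidate key since {D}⁺ = {A, B, C, D, E} covers every attribute.
No proper subset of any of these is a key, and no other minimal superkey exists.

{C}, {D}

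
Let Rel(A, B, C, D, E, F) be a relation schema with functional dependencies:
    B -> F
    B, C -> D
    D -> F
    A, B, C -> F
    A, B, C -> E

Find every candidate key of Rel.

{A, B, C}

{A, B, C} never appear on the right of any FD, so every key must include all of them.
Closure of {A, B, C} is {A, B, C, D, E, F}, the whole schema; {A, B, C} is a candidate key.
Every other attribute set either contains this one or has a smaller closure.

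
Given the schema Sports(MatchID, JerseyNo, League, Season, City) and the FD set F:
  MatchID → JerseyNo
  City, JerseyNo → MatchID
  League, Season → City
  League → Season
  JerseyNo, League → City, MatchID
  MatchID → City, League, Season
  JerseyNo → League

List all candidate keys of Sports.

{JerseyNo} is a candidate key since {JerseyNo}⁺ = {City, JerseyNo, League, MatchID, Season} covers every attribute.
{MatchID} is a candidate key since {MatchID}⁺ = {City, JerseyNo, League, MatchID, Season} covers every attribute.
Any other superkey properly contains one of these, so there are no further candidate keys.

{JerseyNo}, {MatchID}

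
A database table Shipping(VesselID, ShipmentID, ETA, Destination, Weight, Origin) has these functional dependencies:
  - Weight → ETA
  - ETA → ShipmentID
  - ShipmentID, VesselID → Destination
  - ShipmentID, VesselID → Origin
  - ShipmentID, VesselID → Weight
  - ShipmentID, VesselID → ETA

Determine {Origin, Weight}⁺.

{ETA, Origin, ShipmentID, Weight}

Start with {Origin, Weight}.
Weight → ETA applies; add {ETA} → now {ETA, Origin, Weight}.
ETA → ShipmentID applies; add {ShipmentID} → now {ETA, Origin, ShipmentID, Weight}.
No further FD applies.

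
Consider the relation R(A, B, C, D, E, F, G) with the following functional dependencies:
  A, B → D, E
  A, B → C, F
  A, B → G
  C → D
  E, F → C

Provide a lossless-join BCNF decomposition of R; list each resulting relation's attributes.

Candidate key of the original relation: {A, B}.
In {A, B, C, D, E, F, G}, {C} is not a superkey ({C}⁺ restricted to this set is {C, D}), so split on C → D into {C, D} and {A, B, C, E, F, G}.
{C, D} has no BCNF violation.
In {A, B, C, E, F, G}, {E, F} is not a superkey ({E, F}⁺ restricted to this set is {C, E, F}), so split on E, F → C into {C, E, F} and {A, B, E, F, G}.
{C, E, F} has no BCNF violation.
{A, B, E, F, G} has no BCNF violation.

{A, B, E, F, G}; {C, D}; {C, E, F}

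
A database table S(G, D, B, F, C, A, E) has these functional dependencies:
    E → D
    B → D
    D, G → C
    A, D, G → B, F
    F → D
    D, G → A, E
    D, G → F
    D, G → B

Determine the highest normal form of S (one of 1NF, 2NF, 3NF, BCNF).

Candidate keys: {B, G}, {D, G}, {E, G}, {F, G}. Prime attributes: {B, D, E, F, G}.
For E → D we have {E}⁺ = {D, E}; {E} is not a superkey, so BCNF fails.
But every attribute on its right side ({D}) is prime, and the same holds for every other non-superkey FD, so 3NF still holds.

3NF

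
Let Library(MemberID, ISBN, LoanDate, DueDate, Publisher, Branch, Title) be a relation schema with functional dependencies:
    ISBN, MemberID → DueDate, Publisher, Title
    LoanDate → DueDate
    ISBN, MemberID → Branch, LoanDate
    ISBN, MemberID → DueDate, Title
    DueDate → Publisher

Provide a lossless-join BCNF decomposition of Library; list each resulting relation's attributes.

Candidate key of the original relation: {ISBN, MemberID}.
Within {Branch, DueDate, ISBN, LoanDate, MemberID, Publisher, Title}: {LoanDate}⁺ ∩ {Branch, DueDate, ISBN, LoanDate, MemberID, Publisher, Title} = {DueDate, LoanDate, Publisher}, not the whole set, so LoanDate → DueDate, Publisher violates BCNF; decompose into {DueDate, LoanDate, Publisher} and {Branch, ISBN, LoanDate, MemberID, Title}.
Within {DueDate, LoanDate, Publisher}: {DueDate}⁺ ∩ {DueDate, LoanDate, Publisher} = {DueDate, Publisher}, not the whole set, so DueDate → Publisher violates BCNF; decompose into {DueDate, Publisher} and {DueDate, LoanDate}.
{DueDate, Publisher}: every determinant is a superkey — BCNF.
{DueDate, LoanDate}: every determinant is a superkey — BCNF.
{Branch, ISBN, LoanDate, MemberID, Title}: every determinant is a superkey — BCNF.

{Branch, ISBN, LoanDate, MemberID, Title}; {DueDate, LoanDate}; {DueDate, Publisher}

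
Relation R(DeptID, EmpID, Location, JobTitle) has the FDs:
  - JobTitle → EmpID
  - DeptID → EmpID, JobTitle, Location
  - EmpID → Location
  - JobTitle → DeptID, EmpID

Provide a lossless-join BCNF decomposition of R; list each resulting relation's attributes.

Candidate keys of the original relation: {DeptID}, {JobTitle}.
{DeptID, EmpID, JobTitle, Location}: {EmpID} determines {EmpID, Location} here but is not a superkey — split on EmpID → Location, giving {EmpID, Location} and {DeptID, EmpID, JobTitle}.
{EmpID, Location} has no BCNF violation.
{DeptID, EmpID, JobTitle} has no BCNF violation.

{DeptID, EmpID, JobTitle}; {EmpID, Location}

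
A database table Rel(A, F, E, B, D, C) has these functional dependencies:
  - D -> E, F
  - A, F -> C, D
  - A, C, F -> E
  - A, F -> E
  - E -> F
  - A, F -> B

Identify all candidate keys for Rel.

Attributes never on any right-hand side: {A} — every candidate key must contain it.
{A, D}⁺ = {A, B, C, D, E, F} — all of the relation — so {A, D} is a candidate key.
{A, E}⁺ = {A, B, C, D, E, F} — all of the relation — so {A, E} is a candidate key.
{A, F}⁺ = {A, B, C, D, E, F} — all of the relation — so {A, F} is a candidate key.
No proper subset of any of these is a key, and no other minimal superkey exists.

{A, D}, {A, E}, {A, F}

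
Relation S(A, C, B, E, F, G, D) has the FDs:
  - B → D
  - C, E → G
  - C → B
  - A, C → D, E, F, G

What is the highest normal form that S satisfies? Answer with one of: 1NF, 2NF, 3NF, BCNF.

Candidate key: {A, C}. Prime attributes: {A, C}.
B → D breaks BCNF: {B}⁺ = {B, D}, so {B} is not a superkey.
Because {D} is non-prime and the left side of B → D is not a superkey, the relation is not in 3NF.
{C} is a proper subset of the key {A, C}, and {C}⁺ contains the non-prime attributes {B, D} — a partial dependency, so 2NF is violated.

1NF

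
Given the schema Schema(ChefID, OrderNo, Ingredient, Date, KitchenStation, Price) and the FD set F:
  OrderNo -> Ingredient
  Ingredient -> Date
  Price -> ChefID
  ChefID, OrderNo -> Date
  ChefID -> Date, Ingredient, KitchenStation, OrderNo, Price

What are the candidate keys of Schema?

{ChefID}⁺ = {ChefID, Date, Ingredient, KitchenStation, OrderNo, Price}, which is every attribute, so {ChefID} is a candidate key.
{Price}⁺ = {ChefID, Date, Ingredient, KitchenStation, OrderNo, Price}, which is every attribute, so {Price} is a candidate key.
These are minimal and exhaustive — every other superkey contains one of them.

{ChefID}, {Price}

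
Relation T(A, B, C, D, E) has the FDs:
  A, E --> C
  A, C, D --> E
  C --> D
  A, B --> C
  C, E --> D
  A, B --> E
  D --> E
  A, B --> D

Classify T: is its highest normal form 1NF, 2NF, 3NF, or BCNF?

2NF

Candidate key: {A, B}. Prime attributes: {A, B}.
A, E --> C breaks BCNF: {A, E}⁺ = {A, C, D, E}, so {A, E} is not a superkey.
A, E --> C determines the non-prime attribute {C} from a non-superkey — 3NF is violated.
No non-prime attribute depends on a proper subset of any candidate key, so 2NF holds.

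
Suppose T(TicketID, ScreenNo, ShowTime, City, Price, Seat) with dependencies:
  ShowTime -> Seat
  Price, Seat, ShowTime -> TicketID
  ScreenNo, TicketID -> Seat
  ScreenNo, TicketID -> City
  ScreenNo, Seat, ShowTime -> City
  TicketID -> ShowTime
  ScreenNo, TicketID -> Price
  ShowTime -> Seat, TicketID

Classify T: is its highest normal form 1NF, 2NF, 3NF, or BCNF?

Candidate keys: {ScreenNo, ShowTime}, {ScreenNo, TicketID}. Prime attributes: {ScreenNo, ShowTime, TicketID}.
For ShowTime -> Seat we have {ShowTime}⁺ = {Seat, ShowTime, TicketID}; {ShowTime} is not a superkey, so BCNF fails.
ShowTime -> Seat has non-prime {Seat} on the right and a non-superkey on the left, so 3NF fails.
The proper key subset {ShowTime} of {ScreenNo, ShowTime} determines non-prime {Seat}, so the relation is not even in 2NF.

1NF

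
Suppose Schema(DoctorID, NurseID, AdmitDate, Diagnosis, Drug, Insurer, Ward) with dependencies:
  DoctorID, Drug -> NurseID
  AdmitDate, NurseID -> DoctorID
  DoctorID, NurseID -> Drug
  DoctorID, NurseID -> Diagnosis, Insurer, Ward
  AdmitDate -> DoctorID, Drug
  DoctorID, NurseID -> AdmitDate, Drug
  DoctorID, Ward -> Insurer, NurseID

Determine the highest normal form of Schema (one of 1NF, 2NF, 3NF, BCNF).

Candidate keys: {AdmitDate}, {DoctorID, Drug}, {DoctorID, NurseID}, {DoctorID, Ward}. Prime attributes: {AdmitDate, DoctorID, Drug, NurseID, Ward}.
Every FD has a superkey on the left, so the relation is in BCNF.

BCNF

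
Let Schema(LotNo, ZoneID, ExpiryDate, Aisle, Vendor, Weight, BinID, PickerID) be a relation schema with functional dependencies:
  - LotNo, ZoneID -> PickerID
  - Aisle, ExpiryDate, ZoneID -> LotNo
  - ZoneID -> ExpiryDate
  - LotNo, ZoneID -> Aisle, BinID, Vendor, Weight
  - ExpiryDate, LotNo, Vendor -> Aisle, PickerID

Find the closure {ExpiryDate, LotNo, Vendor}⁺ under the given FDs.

{Aisle, ExpiryDate, LotNo, PickerID, Vendor}

Start with {ExpiryDate, LotNo, Vendor}.
ExpiryDate, LotNo, Vendor -> Aisle, PickerID applies; add {Aisle, PickerID} → now {Aisle, ExpiryDate, LotNo, PickerID, Vendor}.
No further FD applies.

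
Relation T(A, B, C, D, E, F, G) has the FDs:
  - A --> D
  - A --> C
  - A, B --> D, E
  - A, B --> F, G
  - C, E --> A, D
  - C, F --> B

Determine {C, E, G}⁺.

{A, C, D, E, G}

Start with {C, E, G}.
C, E --> A, D applies; add {A, D} → now {A, C, D, E, G}.
No further FD applies.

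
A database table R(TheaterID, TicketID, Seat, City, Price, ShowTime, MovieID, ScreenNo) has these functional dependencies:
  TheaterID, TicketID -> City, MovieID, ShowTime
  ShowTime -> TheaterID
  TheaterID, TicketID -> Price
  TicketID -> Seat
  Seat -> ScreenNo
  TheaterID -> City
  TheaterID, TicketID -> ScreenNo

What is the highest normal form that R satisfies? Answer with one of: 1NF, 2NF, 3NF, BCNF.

Candidate keys: {ShowTime, TicketID}, {TheaterID, TicketID}. Prime attributes: {ShowTime, TheaterID, TicketID}.
ShowTime -> TheaterID: {ShowTime}⁺ = {City, ShowTime, TheaterID}, which is not all of the attributes, so the left side is not a superkey — BCNF is violated.
TicketID -> Seat determines the non-prime attribute {Seat} from a non-superkey — 3NF is violated.
The proper key subset {ShowTime} of {ShowTime, TicketID} determines non-prime {City}, so the relation is not even in 2NF.

1NF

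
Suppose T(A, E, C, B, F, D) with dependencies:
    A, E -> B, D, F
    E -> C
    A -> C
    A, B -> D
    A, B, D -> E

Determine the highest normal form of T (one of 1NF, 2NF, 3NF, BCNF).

Candidate keys: {A, B}, {A, E}. Prime attributes: {A, B, E}.
E -> C: {E}⁺ = {C, E}, which is not all of the attributes, so the left side is not a superkey — BCNF is violated.
E -> C determines the non-prime attribute {C} from a non-superkey — 3NF is violated.
Since {A} ⊂ {A, B} and {A}⁺ ⊇ {C} with {C} non-prime, there is a partial dependency; 2NF fails.

1NF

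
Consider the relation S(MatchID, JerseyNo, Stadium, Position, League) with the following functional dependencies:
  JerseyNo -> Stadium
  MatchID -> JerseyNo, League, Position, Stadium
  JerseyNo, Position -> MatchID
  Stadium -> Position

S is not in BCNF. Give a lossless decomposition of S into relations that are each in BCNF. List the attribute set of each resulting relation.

Candidate keys of the original relation: {JerseyNo}, {MatchID}.
{JerseyNo, League, MatchID, Position, Stadium}: {Stadium} determines {Position, Stadium} here but is not a superkey — split on Stadium -> Position, giving {Position, Stadium} and {JerseyNo, League, MatchID, Stadium}.
{Position, Stadium}: every determinant is a superkey — BCNF.
{JerseyNo, League, MatchID, Stadium}: every determinant is a superkey — BCNF.

{JerseyNo, League, MatchID, Stadium}; {Position, Stadium}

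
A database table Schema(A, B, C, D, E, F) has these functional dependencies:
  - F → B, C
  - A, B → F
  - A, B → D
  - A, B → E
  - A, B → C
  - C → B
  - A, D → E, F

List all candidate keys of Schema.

Attributes never on any right-hand side: {A} — every candidate key must contain it.
Closure of {A, B} is {A, B, C, D, E, F}, the whole schema; {A, B} is a candidate key.
Closure of {A, C} is {A, B, C, D, E, F}, the whole schema; {A, C} is a candidate key.
Closure of {A, D} is {A, B, C, D, E, F}, the whole schema; {A, D} is a candidate key.
Closure of {A, F} is {A, B, C, D, E, F}, the whole schema; {A, F} is a candidate key.
These are minimal and exhaustive — every other superkey contains one of them.

{A, B}, {A, C}, {A, D}, {A, F}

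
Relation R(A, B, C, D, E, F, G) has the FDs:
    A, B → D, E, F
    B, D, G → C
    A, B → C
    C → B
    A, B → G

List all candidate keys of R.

{A, B}, {A, C}

{A} never appears on the right of any FD, so every key must include it.
{A, B} is a candidate key since {A, B}⁺ = {A, B, C, D, E, F, G} covers every attribute.
{A, C} is a candidate key since {A, C}⁺ = {A, B, C, D, E, F, G} covers every attribute.
No proper subset of any of these is a key, and no other minimal superkey exists.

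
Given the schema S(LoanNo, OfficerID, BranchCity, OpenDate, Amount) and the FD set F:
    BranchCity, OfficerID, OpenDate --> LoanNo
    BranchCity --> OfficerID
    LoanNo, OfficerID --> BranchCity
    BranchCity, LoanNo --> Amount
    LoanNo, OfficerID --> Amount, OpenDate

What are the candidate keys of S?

{BranchCity, LoanNo}, {BranchCity, OpenDate}, {LoanNo, OfficerID}

{BranchCity, LoanNo}⁺ = {Amount, BranchCity, LoanNo, OfficerID, OpenDate}, which is every attribute, so {BranchCity, LoanNo} is a candidate key.
{BranchCity, OpenDate}⁺ = {Amount, BranchCity, LoanNo, OfficerID, OpenDate}, which is every attribute, so {BranchCity, OpenDate} is a candidate key.
{LoanNo, OfficerID}⁺ = {Amount, BranchCity, LoanNo, OfficerID, OpenDate}, which is every attribute, so {LoanNo, OfficerID} is a candidate key.
Any other superkey properly contains one of these, so there are no further candidate keys.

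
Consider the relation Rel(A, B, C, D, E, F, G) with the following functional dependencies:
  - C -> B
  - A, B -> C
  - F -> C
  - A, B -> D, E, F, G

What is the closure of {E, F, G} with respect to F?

{B, C, E, F, G}

Start with {E, F, G}.
F -> C applies; add {C} → now {C, E, F, G}.
C -> B applies; add {B} → now {B, C, E, F, G}.
No further FD applies.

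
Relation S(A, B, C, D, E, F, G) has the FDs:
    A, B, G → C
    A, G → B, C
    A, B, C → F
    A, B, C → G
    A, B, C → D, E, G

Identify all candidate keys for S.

{A, B, C}, {A, G}

Attributes never on any right-hand side: {A} — every candidate key must contain it.
{A, G} is a candidate key since {A, G}⁺ = {A, B, C, D, E, F, G} covers every attribute.
{A, B, C} is a candidate key since {A, B, C}⁺ = {A, B, C, D, E, F, G} covers every attribute.
Any other superkey properly contains one of these, so there are no further candidate keys.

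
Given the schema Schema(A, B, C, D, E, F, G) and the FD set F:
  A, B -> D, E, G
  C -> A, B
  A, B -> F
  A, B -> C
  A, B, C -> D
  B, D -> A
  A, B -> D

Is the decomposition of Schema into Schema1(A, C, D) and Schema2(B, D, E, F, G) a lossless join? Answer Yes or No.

Common attributes: {D}; their closure is {D}.
The closure covers neither Schema1 nor Schema2 entirely; the join is not lossless.

No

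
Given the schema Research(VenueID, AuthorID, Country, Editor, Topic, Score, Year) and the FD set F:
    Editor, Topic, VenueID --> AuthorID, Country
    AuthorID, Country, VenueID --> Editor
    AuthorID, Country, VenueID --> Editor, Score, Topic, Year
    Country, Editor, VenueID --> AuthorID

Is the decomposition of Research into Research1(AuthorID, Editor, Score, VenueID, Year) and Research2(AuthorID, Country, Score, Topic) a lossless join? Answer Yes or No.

Common attributes: {AuthorID, Score}; their closure is {AuthorID, Score}.
Research1 ⊄ {AuthorID, Score} and Research2 ⊄ {AuthorID, Score}, so the split is lossy.

No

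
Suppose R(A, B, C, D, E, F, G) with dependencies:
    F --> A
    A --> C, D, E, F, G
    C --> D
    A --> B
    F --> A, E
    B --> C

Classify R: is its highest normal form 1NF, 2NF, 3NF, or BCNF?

2NF

Candidate keys: {A}, {F}. Prime attributes: {A, F}.
C --> D breaks BCNF: {C}⁺ = {C, D}, so {C} is not a superkey.
C --> D has non-prime {D} on the right and a non-superkey on the left, so 3NF fails.
With only single-attribute keys there can be no partial dependency, so 2NF holds.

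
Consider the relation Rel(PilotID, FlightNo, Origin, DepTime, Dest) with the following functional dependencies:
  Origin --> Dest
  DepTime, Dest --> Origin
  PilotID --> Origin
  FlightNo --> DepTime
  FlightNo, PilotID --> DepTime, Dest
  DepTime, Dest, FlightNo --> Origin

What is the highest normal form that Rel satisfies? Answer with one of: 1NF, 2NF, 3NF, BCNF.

Candidate key: {FlightNo, PilotID}. Prime attributes: {FlightNo, PilotID}.
For Origin --> Dest we have {Origin}⁺ = {Dest, Origin}; {Origin} is not a superkey, so BCNF fails.
Origin --> Dest determines the non-prime attribute {Dest} from a non-superkey — 3NF is violated.
Since {FlightNo} ⊂ {FlightNo, PilotID} and {FlightNo}⁺ ⊇ {DepTime} with {DepTime} non-prime, there is a partial dependency; 2NF fails.

1NF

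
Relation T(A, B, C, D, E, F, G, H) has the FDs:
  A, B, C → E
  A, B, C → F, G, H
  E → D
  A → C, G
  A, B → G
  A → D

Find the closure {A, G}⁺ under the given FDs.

Start with {A, G}.
A → C, G applies; add {C} → now {A, C, G}.
A → D applies; add {D} → now {A, C, D, G}.
No further FD applies.

{A, C, D, G}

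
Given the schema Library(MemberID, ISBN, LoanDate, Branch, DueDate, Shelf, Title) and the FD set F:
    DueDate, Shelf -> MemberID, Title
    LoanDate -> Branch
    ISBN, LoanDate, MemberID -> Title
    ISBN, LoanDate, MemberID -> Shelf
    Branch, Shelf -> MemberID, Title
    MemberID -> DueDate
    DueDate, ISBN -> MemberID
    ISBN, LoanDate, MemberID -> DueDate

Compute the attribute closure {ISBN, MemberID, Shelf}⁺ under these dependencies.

Start with {ISBN, MemberID, Shelf}.
MemberID -> DueDate applies; add {DueDate} → now {DueDate, ISBN, MemberID, Shelf}.
DueDate, Shelf -> MemberID, Title applies; add {Title} → now {DueDate, ISBN, MemberID, Shelf, Title}.
No further FD applies.

{DueDate, ISBN, MemberID, Shelf, Title}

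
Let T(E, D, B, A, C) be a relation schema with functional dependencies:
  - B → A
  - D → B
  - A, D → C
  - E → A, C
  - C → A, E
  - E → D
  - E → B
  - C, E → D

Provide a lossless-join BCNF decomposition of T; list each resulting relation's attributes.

{A, B}; {B, C, D, E}

Candidate keys of the original relation: {C}, {D}, {E}.
In {A, B, C, D, E}, {B} is not a superkey ({B}⁺ restricted to this set is {A, B}), so split on B → A into {A, B} and {B, C, D, E}.
{A, B} has no BCNF violation.
{B, C, D, E} has no BCNF violation.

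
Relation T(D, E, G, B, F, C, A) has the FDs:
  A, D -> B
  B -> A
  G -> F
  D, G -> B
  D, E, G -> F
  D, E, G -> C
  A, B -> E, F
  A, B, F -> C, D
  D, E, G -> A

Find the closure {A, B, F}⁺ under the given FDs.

Start with {A, B, F}.
A, B -> E, F applies; add {E} → now {A, B, E, F}.
A, B, F -> C, D applies; add {C, D} → now {A, B, C, D, E, F}.
No further FD applies.

{A, B, C, D, E, F}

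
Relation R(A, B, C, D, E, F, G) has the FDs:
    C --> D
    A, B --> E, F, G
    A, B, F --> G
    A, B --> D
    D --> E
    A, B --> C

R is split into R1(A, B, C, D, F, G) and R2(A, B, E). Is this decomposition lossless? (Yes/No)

Yes

The shared attributes are {A, B} and {A, B}⁺ = {A, B, C, D, E, F, G}.
Since R1 ⊆ {A, B, C, D, E, F, G}, the intersection is a superkey of R1; the decomposition is lossless.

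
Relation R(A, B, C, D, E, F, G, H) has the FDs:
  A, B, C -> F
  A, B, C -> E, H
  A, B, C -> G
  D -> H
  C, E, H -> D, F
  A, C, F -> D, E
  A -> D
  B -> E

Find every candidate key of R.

{A, B, C}

Attributes never on any right-hand side: {A, B, C} — every candidate key must contain all of them.
{A, B, C} is a candidate key since {A, B, C}⁺ = {A, B, C, D, E, F, G, H} covers every attribute.
Every other attribute set either contains this one or has a smaller closure.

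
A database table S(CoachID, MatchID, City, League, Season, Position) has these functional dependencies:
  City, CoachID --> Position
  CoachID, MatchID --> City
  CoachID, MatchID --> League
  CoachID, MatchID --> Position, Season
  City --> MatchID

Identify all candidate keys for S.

{City, CoachID}, {CoachID, MatchID}

{CoachID} never appears on the right of any FD, so every key must include it.
{City, CoachID}⁺ = {City, CoachID, League, MatchID, Position, Season}, which is every attribute, so {City, CoachID} is a candidate key.
{CoachID, MatchID}⁺ = {City, CoachID, League, MatchID, Position, Season}, which is every attribute, so {CoachID, MatchID} is a candidate key.
Any other superkey properly contains one of these, so there are no further candidate keys.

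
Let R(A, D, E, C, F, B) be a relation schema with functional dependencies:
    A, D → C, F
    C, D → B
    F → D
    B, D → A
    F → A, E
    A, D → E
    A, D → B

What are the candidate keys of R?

{F} is a candidate key since {F}⁺ = {A, B, C, D, E, F} covers every attribute.
{A, D} is a candidate key since {A, D}⁺ = {A, B, C, D, E, F} covers every attribute.
{B, D} is a candidate key since {B, D}⁺ = {A, B, C, D, E, F} covers every attribute.
{C, D} is a candidate key since {C, D}⁺ = {A, B, C, D, E, F} covers every attribute.
No proper subset of any of these is a key, and no other minimal superkey exists.

{A, D}, {B, D}, {C, D}, {F}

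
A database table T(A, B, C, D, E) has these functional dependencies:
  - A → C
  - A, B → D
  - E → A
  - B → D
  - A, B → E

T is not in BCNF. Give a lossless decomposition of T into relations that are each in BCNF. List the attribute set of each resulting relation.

{A, C}; {A, E}; {B, D}; {B, E}

Candidate keys of the original relation: {A, B}, {B, E}.
In {A, B, C, D, E}, {A} is not a superkey ({A}⁺ restricted to this set is {A, C}), so split on A → C into {A, C} and {A, B, D, E}.
{A, C} is in BCNF.
In {A, B, D, E}, {E} is not a superkey ({E}⁺ restricted to this set is {A, E}), so split on E → A into {A, E} and {B, D, E}.
{A, E} is in BCNF.
In {B, D, E}, {B} is not a superkey ({B}⁺ restricted to this set is {B, D}), so split on B → D into {B, D} and {B, E}.
{B, D} is in BCNF.
{B, E} is in BCNF.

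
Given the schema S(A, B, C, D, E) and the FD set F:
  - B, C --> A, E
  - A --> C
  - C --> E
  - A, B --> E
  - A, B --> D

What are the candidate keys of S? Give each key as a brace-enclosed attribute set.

{B} never appears on the right of any FD, so every key must include it.
{A, B}⁺ = {A, B, C, D, E}, which is every attribute, so {A, B} is a candidate key.
{B, C}⁺ = {A, B, C, D, E}, which is every attribute, so {B, C} is a candidate key.
No proper subset of any of these is a key, and no other minimal superkey exists.

{A, B}, {B, C}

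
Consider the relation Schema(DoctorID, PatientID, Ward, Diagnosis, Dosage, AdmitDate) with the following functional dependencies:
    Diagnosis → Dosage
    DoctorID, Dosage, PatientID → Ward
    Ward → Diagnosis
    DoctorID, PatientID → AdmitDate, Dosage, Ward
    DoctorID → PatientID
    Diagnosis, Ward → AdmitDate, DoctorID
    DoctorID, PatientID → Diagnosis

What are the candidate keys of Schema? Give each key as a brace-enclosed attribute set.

{DoctorID}, {Ward}

{DoctorID} is a candidate key since {DoctorID}⁺ = {AdmitDate, Diagnosis, DoctorID, Dosage, PatientID, Ward} covers every attribute.
{Ward} is a candidate key since {Ward}⁺ = {AdmitDate, Diagnosis, DoctorID, Dosage, PatientID, Ward} covers every attribute.
No proper subset of any of these is a key, and no other minimal superkey exists.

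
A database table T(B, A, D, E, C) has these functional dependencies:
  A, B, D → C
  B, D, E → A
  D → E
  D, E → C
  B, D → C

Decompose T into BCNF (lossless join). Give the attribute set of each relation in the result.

Candidate key of the original relation: {B, D}.
In {A, B, C, D, E}, {D} is not a superkey ({D}⁺ restricted to this set is {C, D, E}), so split on D → C, E into {C, D, E} and {A, B, D}.
{C, D, E} has no BCNF violation.
{A, B, D} has no BCNF violation.

{A, B, D}; {C, D, E}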